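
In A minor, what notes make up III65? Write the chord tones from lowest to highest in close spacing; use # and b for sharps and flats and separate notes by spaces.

E G B C

In A minor, the mediant is C, and the diatonic chord built there is a major seventh chord.
Stacking thirds from C gives C-E-G-B.
The figured bass 65 indicates first inversion, placing the third (E) in the bass: E-G-B-C.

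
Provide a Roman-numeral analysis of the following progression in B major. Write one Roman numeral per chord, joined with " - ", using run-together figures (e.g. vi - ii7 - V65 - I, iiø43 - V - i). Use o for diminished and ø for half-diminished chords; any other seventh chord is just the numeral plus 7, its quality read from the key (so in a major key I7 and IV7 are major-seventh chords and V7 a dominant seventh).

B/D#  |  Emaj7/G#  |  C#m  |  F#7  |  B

B/D#: root B is the tonic; major triad there is I6.
Emaj7/G#: root E is the subdominant; major seventh chord there is IV65.
C#m: root C# is the supertonic; minor triad there is ii.
F#7: root F# is the dominant; dominant seventh chord there is V7.
B has root B, degree 1 in B major, so I.

I6 - IV65 - ii - V7 - I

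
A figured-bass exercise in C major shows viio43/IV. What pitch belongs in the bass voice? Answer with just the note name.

Bb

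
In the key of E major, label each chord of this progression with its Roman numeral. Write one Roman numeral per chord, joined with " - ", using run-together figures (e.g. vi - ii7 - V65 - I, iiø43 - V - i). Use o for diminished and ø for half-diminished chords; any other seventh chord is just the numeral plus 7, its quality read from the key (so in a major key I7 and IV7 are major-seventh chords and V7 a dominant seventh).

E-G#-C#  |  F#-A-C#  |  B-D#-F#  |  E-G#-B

vi6 - ii - V - I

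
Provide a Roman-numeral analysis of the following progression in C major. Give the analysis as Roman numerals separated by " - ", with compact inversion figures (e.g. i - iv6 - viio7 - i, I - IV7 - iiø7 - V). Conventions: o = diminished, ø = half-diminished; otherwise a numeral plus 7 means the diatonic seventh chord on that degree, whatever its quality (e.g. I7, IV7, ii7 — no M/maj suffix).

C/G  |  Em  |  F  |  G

C/G: root C is the tonic; major triad there is I64.
Em has root E, degree 3 in C major, so iii.
F has root F, degree 4 in C major, so IV.
G: root G is the dominant; major triad there is V.

I64 - iii - IV - V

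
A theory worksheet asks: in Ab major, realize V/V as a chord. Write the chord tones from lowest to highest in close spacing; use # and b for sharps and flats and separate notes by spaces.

V/V is a secondary dominant — the dominant triad of V. V in Ab major is Eb, so the applied chord's root is Bb, a perfect fifth above.
Building a major triad on Bb gives Bb-D-F.

Bb D F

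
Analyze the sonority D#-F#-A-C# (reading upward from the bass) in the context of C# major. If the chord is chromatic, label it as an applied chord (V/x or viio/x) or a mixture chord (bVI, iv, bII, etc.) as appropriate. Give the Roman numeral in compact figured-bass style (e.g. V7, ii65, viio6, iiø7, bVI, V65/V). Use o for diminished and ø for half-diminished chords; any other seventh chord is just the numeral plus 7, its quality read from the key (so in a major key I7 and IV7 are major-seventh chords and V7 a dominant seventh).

iiø7

Stacked in thirds the chord is D#-F#-A-C#: a half-diminished seventh chord on D#.
D# is the second degree of C# major. This is the half-diminished supertonic seventh, borrowed from the parallel minor.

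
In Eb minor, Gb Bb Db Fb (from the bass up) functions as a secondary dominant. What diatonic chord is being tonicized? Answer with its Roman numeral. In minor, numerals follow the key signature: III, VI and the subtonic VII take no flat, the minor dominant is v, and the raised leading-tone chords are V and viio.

VI

The chord is a dominant seventh chord on Gb.
A dominant resolves down a perfect fifth: Gb → Cb. In Eb minor, Cb is scale degree 6, i.e. VI.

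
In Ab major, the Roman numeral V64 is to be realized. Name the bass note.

Bb

V in Ab major has root Eb; the chord is Eb-G-Bb.
The figure 64 means second inversion — the fifth is in the bass.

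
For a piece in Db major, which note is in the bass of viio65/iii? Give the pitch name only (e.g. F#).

G

The applied chord viio65/iii is rooted on E: E-G-Bb-Db.
The figure 65 means first inversion — the third is in the bass.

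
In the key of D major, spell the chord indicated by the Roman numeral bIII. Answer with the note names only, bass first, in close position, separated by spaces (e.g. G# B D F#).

Scale degree 3 in D major is F#; lowering it a half step gives F. bIII is a major triad on the lowered third degree, borrowed from the parallel minor.
So the chord is F-A-C.

F A C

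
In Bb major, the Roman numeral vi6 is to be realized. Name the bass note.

vi in Bb major has root G; the chord is G-Bb-D.
The figure 6 means first inversion — the third is in the bass.

Bb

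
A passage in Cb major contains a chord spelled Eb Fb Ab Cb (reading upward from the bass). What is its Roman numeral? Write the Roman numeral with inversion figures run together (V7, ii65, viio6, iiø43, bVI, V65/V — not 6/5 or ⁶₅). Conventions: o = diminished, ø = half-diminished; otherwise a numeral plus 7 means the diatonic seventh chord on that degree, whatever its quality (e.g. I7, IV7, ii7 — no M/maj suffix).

IV42

The pitches Fb-Ab-Cb-Eb form a major seventh chord rooted on Fb.
Fb is scale degree 4 in Cb major, and a major seventh chord on that degree is written IV7.
With Eb in the bass the chord is in third inversion, so the figured bass is 42.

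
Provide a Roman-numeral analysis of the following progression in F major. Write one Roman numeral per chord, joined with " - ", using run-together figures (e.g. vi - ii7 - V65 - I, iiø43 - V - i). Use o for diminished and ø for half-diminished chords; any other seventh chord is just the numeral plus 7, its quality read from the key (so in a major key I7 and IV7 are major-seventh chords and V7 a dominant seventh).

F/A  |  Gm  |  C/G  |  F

I6 - ii - V64 - I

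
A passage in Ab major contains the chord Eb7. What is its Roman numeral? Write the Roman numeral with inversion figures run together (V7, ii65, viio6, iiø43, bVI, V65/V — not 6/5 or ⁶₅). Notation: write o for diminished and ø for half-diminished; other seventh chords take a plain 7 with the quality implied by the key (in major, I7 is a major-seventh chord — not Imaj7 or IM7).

V7

Stacked in thirds the chord is Eb-G-Bb-Db: a dominant seventh chord on Eb.
In Ab major, Eb is the dominant; the diatonic dominant seventh chord there is V7.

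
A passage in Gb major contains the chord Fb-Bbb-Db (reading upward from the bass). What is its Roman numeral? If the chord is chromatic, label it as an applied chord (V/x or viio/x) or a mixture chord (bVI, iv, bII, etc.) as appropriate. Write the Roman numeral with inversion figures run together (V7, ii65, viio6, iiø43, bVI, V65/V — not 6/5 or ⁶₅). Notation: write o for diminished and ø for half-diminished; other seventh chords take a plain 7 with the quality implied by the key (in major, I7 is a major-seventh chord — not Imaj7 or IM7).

bIII64

The pitches Bbb-Db-Fb form a major triad rooted on Bbb.
Bbb is the lowered third degree of Gb major (diatonic 3 would be Bb). This is a major triad on the lowered third degree, borrowed from the parallel minor.
With Fb in the bass the chord is in second inversion, so the figured bass is 64.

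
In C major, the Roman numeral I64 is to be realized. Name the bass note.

I in C major has root C; the chord is C-E-G.
The figure 64 means second inversion — the fifth is in the bass.

G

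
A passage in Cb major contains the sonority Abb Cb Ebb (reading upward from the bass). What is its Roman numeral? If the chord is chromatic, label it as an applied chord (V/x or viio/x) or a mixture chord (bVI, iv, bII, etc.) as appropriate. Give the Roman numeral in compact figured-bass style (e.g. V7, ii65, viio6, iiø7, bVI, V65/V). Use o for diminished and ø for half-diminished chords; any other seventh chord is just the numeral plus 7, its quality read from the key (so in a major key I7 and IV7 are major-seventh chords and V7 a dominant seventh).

bVI

The pitches Abb-Cb-Ebb form a major triad rooted on Abb.
Abb is the lowered sixth degree of Cb major (diatonic 6 would be Ab). This is a major triad on the lowered sixth degree, borrowed from the parallel minor.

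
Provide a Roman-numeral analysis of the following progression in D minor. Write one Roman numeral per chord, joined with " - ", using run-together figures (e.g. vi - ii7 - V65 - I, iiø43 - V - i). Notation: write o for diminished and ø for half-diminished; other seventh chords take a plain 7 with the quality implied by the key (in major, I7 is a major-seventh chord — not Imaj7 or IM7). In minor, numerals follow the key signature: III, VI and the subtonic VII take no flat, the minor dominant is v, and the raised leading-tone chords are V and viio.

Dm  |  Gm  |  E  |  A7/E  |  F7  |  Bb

i - iv - V/V - V43 - V7/VI - VI

Dm has root D, degree 1 in D minor, so i.
Gm: minor triad on G = scale degree 4 → iv.
E: a major triad on E, the applied dominant of V → V/V.
A7/E: dominant seventh chord on A = scale degree 5 → V43.
F7: a dominant seventh chord on F, the applied dominant of VI → V7/VI.
Bb: root Bb is the submediant; major triad there is VI.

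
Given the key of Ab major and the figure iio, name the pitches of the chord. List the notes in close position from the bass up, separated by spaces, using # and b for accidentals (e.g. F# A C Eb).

iio is the diminished supertonic triad, borrowed from the parallel minor. In Ab major that root is Bb.
So the chord is Bb-Db-Fb, a diminished triad.

Bb Db Fb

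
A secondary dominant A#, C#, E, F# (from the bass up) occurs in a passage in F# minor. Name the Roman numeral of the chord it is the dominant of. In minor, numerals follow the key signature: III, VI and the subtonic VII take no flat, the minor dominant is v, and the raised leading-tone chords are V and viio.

iv

The chord is a dominant seventh chord on F#.
A dominant resolves down a perfect fifth: F# → B. In F# minor, B is scale degree 4, i.e. iv.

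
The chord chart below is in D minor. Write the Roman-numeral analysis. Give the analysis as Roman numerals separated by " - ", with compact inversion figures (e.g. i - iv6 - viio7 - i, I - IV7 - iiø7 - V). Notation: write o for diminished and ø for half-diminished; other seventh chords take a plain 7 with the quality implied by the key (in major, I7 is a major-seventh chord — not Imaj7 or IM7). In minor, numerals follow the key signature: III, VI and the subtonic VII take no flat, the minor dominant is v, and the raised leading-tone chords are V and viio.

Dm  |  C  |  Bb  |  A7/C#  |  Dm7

Dm: minor triad on D = scale degree 1 → i.
C: major triad on C = scale degree 7 → VII.
Bb: root Bb is the submediant; major triad there is VI.
A7/C#: root A is the dominant; dominant seventh chord there is V65.
Dm7 has root D, degree 1 in D minor, so i7.

i - VII - VI - V65 - i7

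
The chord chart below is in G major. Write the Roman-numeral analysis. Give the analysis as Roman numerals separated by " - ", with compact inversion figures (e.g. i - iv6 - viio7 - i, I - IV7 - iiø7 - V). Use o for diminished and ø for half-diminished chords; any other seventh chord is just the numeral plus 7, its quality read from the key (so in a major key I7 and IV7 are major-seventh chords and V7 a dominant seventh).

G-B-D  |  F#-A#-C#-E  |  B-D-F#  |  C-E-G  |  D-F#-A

I - V7/iii - iii - IV - V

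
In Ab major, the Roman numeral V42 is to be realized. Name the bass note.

V in Ab major has root Eb; the chord is Eb-G-Bb-Db.
The figure 42 means third inversion — the seventh is in the bass.

Db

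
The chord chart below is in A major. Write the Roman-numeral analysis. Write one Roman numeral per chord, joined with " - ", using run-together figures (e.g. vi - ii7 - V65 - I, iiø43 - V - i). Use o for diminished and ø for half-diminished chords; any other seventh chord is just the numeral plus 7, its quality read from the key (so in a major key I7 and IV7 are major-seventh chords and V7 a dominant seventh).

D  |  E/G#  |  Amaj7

D: major triad on D = scale degree 4 → IV.
E/G#: root E is the dominant; major triad there is V6.
Amaj7: major seventh chord on A = scale degree 1 → I7.

IV - V6 - I7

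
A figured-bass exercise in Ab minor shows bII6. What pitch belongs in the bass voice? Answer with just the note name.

Db

bII in Ab minor has root Bbb; the chord is Bbb-Db-Fb.
The figure 6 means first inversion — the third is in the bass.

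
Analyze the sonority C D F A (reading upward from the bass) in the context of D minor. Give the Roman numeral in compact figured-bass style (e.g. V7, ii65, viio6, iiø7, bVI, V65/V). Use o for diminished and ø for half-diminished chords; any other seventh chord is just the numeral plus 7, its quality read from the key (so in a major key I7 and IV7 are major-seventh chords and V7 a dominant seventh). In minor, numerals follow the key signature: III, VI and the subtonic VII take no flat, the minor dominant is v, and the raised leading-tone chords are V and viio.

i42

Stacked in thirds the chord is D-F-A-C: a minor seventh chord on D.
In D minor, D is the tonic; the diatonic minor seventh chord there is i7.
With C in the bass the chord is in third inversion, so the figured bass is 42.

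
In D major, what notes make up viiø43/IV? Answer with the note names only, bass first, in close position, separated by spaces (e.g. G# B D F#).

viiø43/IV is a secondary leading-tone chord. The target IV is G in D major; the applied chord is rooted a semitone below, on F#.
Building a half-diminished seventh chord on F# gives F#-A-C-E.
With the 43 figure the chord is in second inversion; from the bass C upward in close position it reads C-E-F#-A.

C E F# A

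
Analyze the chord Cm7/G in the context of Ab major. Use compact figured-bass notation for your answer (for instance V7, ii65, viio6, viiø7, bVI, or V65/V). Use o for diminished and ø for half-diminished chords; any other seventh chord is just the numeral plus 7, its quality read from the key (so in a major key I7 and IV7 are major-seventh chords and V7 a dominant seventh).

iii43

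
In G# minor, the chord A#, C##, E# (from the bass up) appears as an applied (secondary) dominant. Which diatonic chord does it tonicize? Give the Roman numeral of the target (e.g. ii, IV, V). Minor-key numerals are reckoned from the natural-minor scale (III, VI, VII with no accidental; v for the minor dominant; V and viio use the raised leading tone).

The chord is a major triad on A#.
A dominant resolves down a perfect fifth: A# → D#. In G# minor, D# is scale degree 5, i.e. V.

V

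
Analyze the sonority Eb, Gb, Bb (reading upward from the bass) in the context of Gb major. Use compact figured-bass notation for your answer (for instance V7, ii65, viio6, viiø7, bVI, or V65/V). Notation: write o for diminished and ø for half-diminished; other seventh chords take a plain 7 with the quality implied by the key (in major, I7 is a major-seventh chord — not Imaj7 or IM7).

vi

The pitches Eb-Gb-Bb form a minor triad rooted on Eb.
In Gb major, Eb is the submediant; the diatonic minor triad there is vi.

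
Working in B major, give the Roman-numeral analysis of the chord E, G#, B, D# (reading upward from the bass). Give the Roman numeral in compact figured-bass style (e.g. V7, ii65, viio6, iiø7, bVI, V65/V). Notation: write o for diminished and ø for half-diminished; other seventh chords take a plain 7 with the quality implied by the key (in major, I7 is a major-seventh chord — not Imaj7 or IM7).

The pitches E-G#-B-D# form a major seventh chord rooted on E.
In B major, E is the subdominant; the diatonic major seventh chord there is IV7.

IV7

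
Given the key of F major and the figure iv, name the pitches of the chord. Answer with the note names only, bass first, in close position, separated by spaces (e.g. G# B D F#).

iv is the minor subdominant, borrowed from the parallel minor. In F major that root is Bb.
So the chord is Bb-Db-F.

Bb Db F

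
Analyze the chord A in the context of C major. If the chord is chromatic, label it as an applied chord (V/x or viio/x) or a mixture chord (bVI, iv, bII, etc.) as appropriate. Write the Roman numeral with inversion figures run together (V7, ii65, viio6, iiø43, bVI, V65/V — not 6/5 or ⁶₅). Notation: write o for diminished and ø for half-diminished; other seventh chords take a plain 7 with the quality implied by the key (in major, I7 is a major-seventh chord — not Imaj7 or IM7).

Stacked in thirds the chord is A-C#-E: a major triad on A.
A is not a diatonic chord root with this quality in C major, but it lies a perfect fifth above D (ii), so the chord functions as an applied dominant of ii.

V/ii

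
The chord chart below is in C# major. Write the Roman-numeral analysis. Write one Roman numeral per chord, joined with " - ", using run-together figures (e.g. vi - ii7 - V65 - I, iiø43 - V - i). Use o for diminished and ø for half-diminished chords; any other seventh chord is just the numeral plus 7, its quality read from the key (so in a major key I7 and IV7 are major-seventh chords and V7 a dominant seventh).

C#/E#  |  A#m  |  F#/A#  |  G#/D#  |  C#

C#/E# has root C#, degree 1 in C# major, so I6.
A#m: minor triad on A# = scale degree 6 → vi.
F#/A# has root F#, degree 4 in C# major, so IV6.
G#/D#: root G# is the dominant; major triad there is V64.
C# has root C#, degree 1 in C# major, so I.

I6 - vi - IV6 - V64 - I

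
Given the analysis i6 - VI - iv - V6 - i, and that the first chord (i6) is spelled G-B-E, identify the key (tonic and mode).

E minor

i6 is given as G-B-E — a minor triad with root E.
If E is scale degree 1 and the mode makes that degree carry a minor triad, the tonic is E and the mode is minor.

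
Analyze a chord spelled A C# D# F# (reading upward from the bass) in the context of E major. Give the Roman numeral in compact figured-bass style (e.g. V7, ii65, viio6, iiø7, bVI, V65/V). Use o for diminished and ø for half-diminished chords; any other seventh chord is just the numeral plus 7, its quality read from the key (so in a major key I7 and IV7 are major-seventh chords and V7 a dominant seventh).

viiø43

The pitches D#-F#-A-C# form a half-diminished seventh chord rooted on D#.
D# is scale degree 7 in E major, and a half-diminished seventh chord on that degree is written viiø7.
With A in the bass the chord is in second inversion, so the figured bass is 43.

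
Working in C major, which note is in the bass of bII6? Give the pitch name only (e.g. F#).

bII in C major has root Db; the chord is Db-F-Ab.
The figure 6 means first inversion — the third is in the bass.

F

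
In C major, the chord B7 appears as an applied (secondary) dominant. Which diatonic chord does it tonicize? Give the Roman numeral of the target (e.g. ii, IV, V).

iii

The chord is a dominant seventh chord on B.
A dominant resolves down a perfect fifth: B → E. In C major, E is scale degree 3, i.e. iii.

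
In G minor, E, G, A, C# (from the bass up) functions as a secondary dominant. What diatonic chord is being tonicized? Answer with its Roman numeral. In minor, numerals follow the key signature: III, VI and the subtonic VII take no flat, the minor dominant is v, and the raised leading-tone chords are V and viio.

The chord is a dominant seventh chord on A.
A dominant resolves down a perfect fifth: A → D. In G minor, D is scale degree 5, i.e. V.

V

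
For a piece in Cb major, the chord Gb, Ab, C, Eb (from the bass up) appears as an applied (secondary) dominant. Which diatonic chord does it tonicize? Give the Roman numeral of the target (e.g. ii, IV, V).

The chord is a dominant seventh chord on Ab.
A dominant resolves down a perfect fifth: Ab → Db. In Cb major, Db is scale degree 2, i.e. ii.

ii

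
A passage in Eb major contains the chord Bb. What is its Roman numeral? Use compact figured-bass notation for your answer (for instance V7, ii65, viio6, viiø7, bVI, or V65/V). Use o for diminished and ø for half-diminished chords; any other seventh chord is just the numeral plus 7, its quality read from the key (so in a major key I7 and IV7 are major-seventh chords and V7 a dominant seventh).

V

Stacked in thirds the chord is Bb-D-F: a major triad on Bb.
In Eb major, Bb is the dominant; the diatonic major triad there is V.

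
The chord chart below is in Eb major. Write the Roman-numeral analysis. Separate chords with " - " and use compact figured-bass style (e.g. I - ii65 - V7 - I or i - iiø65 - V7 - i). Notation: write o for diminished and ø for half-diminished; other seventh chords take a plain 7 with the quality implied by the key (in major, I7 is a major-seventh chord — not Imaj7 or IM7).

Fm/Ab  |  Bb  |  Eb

Fm/Ab: root F is the supertonic; minor triad there is ii6.
Bb has root Bb, degree 5 in Eb major, so V.
Eb: root Eb is the tonic; major triad there is I.

ii6 - V - I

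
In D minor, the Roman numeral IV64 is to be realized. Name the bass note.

D

IV in D minor has root G; the chord is G-B-D.
The figure 64 means second inversion — the fifth is in the bass.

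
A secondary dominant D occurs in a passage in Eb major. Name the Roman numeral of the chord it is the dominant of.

The chord is a major triad on D.
A dominant resolves down a perfect fifth: D → G. In Eb major, G is scale degree 3, i.e. iii.

iii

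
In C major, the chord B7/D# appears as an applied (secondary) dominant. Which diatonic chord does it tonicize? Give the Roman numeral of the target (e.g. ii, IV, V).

iii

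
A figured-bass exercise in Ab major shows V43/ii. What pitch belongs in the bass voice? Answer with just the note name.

The applied chord V43/ii is rooted on F: F-A-C-Eb.
The figure 43 means second inversion — the fifth is in the bass.

C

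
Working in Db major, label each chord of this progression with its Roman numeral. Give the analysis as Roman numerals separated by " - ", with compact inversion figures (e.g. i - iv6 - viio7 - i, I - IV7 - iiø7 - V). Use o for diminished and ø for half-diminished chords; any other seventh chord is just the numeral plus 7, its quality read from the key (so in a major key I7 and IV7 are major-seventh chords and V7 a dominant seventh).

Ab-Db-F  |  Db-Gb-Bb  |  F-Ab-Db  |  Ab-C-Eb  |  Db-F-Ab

I64 - IV64 - I6 - V - I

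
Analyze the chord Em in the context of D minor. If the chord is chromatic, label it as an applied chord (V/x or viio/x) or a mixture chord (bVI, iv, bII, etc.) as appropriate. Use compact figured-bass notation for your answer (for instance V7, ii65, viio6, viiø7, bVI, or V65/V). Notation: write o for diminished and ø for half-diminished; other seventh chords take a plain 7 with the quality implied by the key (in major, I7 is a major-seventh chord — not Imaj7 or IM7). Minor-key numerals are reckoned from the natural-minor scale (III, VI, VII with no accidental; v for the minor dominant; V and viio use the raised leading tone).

ii

Stacked in thirds the chord is E-G-B: a minor triad on E.
E is the second degree of D minor. This is the minor supertonic, borrowed from the parallel major (the Dorian ii).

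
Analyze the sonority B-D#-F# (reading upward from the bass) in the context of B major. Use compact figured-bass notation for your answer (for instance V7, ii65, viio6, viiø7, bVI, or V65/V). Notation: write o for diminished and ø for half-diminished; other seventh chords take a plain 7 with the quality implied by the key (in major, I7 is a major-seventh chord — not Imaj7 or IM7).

I

The pitches B-D#-F# form a major triad rooted on B.
B is scale degree 1 in B major, and a major triad on that degree is written I.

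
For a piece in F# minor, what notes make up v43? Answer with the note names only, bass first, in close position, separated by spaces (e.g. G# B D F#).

In F# minor, scale degree 5 is C#, and the diatonic chord built there is a minor seventh chord.
That chord is spelled C#-E-G#-B.
The figured bass 43 indicates second inversion, placing the fifth (G#) in the bass: G#-B-C#-E.

G# B C# E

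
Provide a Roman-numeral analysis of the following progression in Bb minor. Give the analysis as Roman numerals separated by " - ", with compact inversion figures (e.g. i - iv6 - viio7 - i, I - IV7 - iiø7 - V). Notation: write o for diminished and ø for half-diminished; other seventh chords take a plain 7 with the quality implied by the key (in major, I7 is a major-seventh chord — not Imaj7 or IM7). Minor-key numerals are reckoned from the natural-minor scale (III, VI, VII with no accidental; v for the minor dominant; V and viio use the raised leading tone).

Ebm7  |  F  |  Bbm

iv7 - V - i

Ebm7 has root Eb, degree 4 in Bb minor, so iv7.
F: major triad on F = scale degree 5 → V.
Bbm: minor triad on Bb = scale degree 1 → i.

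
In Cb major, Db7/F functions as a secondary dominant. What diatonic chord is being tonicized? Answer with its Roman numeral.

V

The chord is a dominant seventh chord on Db.
A dominant resolves down a perfect fifth: Db → Gb. In Cb major, Gb is scale degree 5, i.e. V.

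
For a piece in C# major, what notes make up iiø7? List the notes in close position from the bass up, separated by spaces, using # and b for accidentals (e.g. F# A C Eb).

iiø7 is the half-diminished supertonic seventh, borrowed from the parallel minor. In C# major that root is D#.
So the chord is D#-F#-A-C#.

D# F# A C#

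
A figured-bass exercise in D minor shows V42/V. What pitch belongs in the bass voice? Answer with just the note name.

D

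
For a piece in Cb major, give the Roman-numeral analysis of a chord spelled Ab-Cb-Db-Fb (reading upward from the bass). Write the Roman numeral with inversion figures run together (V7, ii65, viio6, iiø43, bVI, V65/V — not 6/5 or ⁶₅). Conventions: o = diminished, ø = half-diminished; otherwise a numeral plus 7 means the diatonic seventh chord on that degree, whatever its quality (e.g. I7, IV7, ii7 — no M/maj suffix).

ii43

Stacked in thirds the chord is Db-Fb-Ab-Cb: a minor seventh chord on Db.
Db is scale degree 2 in Cb major, and a minor seventh chord on that degree is written ii7.
With Ab in the bass the chord is in second inversion, so the figured bass is 43.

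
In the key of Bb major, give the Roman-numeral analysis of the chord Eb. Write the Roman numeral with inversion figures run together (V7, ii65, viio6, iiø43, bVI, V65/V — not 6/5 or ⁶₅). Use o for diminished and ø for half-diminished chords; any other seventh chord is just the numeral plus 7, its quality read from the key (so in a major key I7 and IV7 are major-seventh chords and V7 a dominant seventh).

IV

The pitches Eb-G-Bb form a major triad rooted on Eb.
Eb is scale degree 4 in Bb major, and a major triad on that degree is written IV.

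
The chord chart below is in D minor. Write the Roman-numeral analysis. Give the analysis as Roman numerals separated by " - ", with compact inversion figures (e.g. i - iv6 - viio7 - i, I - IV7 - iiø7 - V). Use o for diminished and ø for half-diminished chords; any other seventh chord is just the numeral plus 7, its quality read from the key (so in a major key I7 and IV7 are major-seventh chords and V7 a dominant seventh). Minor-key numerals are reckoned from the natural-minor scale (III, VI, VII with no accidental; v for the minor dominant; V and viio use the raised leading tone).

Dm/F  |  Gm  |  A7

i6 - iv - V7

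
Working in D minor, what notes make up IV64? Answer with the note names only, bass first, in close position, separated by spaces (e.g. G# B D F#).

Scale degree 4 in D minor is G; here the chord built on it is altered to a major triad. IV64 is the major subdominant, borrowed from the parallel major.
So the chord is G-B-D, a major triad.
The figured bass 64 indicates second inversion, placing the fifth (D) in the bass: D-G-B.

D G B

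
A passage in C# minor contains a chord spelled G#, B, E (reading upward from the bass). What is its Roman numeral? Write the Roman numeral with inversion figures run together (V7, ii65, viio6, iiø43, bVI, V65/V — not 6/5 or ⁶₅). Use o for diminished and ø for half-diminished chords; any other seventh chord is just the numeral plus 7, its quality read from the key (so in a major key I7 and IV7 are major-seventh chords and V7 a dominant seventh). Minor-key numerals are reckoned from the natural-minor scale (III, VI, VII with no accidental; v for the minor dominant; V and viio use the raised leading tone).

Stacked in thirds the chord is E-G#-B: a major triad on E.
In C# minor, E is the mediant; the diatonic major triad there is III.
With G# in the bass the chord is in first inversion, so the figured bass is 6.

III6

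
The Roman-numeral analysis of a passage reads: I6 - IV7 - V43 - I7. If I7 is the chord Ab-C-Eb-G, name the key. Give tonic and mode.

The anchor chord is a major seventh chord on Ab, labeled I7.
If Ab is scale degree 1 and the mode makes that degree carry a major seventh chord, the tonic is Ab and the mode is major.

Ab major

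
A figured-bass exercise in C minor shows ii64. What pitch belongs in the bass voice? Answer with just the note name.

A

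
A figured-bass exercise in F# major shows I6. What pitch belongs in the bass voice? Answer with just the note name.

I in F# major has root F#; the chord is F#-A#-C#.
The figure 6 means first inversion — the third is in the bass.

A#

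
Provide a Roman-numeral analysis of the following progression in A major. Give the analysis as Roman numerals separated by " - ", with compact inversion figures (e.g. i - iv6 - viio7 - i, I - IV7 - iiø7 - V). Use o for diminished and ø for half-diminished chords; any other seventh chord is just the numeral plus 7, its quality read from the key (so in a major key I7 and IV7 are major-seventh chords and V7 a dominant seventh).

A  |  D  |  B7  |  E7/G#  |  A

I - IV - V7/V - V65 - I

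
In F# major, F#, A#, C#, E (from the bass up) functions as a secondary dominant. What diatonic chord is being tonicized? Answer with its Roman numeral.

The chord is a dominant seventh chord on F#.
A dominant resolves down a perfect fifth: F# → B. In F# major, B is scale degree 4, i.e. IV.

IV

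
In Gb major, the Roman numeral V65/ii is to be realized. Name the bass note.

G

The applied chord V65/ii is rooted on Eb: Eb-G-Bb-Db.
The figure 65 means first inversion — the third is in the bass.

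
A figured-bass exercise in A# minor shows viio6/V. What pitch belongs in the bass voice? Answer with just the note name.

The applied chord viio6/V is rooted on D##: D##-F##-A#.
The figure 6 means first inversion — the third is in the bass.

F##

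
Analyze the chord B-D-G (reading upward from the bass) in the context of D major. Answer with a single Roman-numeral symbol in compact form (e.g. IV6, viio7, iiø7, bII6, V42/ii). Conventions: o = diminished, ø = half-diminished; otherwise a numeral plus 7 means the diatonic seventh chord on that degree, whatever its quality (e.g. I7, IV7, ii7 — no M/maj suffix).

The pitches G-B-D form a major triad rooted on G.
G is scale degree 4 in D major, and a major triad on that degree is written IV.
With B in the bass the chord is in first inversion, so the figured bass is 6.

IV6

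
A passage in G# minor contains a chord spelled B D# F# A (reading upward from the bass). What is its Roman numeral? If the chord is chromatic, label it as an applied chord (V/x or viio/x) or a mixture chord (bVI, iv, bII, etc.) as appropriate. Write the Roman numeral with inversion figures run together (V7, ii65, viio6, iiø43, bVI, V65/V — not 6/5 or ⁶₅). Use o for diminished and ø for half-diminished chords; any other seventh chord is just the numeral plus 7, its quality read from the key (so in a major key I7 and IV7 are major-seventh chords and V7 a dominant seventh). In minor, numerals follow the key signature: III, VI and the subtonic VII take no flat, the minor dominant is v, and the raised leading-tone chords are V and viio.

The pitches B-D#-F#-A form a dominant seventh chord rooted on B.
B is not a diatonic chord root with this quality in G# minor, but it lies a perfect fifth above E (VI), so the chord functions as an applied dominant of VI.

V7/VI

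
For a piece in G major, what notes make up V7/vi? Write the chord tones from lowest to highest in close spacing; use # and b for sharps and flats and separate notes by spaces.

B D# F# A

The slash means an applied dominant: we want the dominant of vi. In G major, vi is E minor, and its dominant is built on B.
Building a dominant seventh chord on B gives B-D#-F#-A.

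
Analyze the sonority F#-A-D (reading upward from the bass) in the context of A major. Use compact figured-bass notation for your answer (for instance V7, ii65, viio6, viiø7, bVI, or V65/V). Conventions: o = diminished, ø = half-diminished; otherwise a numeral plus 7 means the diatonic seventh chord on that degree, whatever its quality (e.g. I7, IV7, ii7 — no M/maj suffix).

IV6

Stacked in thirds the chord is D-F#-A: a major triad on D.
D is scale degree 4 in A major, and a major triad on that degree is written IV.
With F# in the bass the chord is in first inversion, so the figured bass is 6.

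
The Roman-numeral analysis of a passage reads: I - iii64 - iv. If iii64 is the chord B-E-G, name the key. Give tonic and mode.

The chord Em/B is a minor triad rooted on E; its label is iii64.
iii64 on E implies E is the mediant; that puts the tonic at C, and the lowercase numeral fits major mode.

C major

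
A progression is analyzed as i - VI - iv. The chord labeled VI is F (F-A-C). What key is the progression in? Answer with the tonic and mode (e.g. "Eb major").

A minor

VI is given as F-A-C — a major triad with root F.
If F is scale degree 6 and the mode makes that degree carry a major triad, the tonic is A and the mode is minor.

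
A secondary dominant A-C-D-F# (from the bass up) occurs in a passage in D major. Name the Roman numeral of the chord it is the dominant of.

IV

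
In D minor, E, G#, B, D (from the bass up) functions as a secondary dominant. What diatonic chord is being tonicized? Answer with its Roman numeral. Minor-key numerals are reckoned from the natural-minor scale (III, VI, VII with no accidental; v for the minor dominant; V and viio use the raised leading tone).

V

The chord is a dominant seventh chord on E.
A dominant resolves down a perfect fifth: E → A. In D minor, A is scale degree 5, i.e. V.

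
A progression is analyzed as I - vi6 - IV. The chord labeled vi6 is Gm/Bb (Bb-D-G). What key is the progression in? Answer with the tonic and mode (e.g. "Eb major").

The chord Gm/Bb is a minor triad rooted on G; its label is vi6.
If G is scale degree 6 and the mode makes that degree carry a minor triad, the tonic is Bb and the mode is major.

Bb major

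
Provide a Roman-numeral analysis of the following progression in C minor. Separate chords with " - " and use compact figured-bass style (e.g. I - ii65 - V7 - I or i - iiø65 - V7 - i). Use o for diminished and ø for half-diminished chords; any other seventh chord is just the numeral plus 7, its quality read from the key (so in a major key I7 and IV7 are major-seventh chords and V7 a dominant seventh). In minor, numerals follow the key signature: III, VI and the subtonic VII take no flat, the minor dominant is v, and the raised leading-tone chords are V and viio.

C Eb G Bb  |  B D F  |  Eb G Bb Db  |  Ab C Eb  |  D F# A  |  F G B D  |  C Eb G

i7 - viio - V7/VI - VI - V/V - V42 - i

C-Eb-G-Bb has root C, degree 1 in C minor, so i7.
B-D-F: root B is the leading tone; diminished triad there is viio.
Eb-G-Bb-Db: chromatic; Eb is V of VI, so V7/VI.
Ab-C-Eb: major triad on Ab = scale degree 6 → VI.
D-F#-A is the secondary dominant of V (major triad on D): V/V.
F-G-B-D has root G, degree 5 in C minor, so V42.
C-Eb-G: root C is the tonic; minor triad there is i.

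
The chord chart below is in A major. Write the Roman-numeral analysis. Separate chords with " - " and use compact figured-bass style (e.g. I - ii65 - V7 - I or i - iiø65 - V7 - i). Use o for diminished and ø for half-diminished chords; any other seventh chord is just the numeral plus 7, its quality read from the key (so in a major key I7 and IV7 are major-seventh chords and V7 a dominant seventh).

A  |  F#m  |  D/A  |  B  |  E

I - vi - IV64 - V/V - V

A: root A is the tonic; major triad there is I.
F#m: root F# is the submediant; minor triad there is vi.
D/A has root D, degree 4 in A major, so IV64.
B: a major triad on B, the applied dominant of V → V/V.
E: root E is the dominant; major triad there is V.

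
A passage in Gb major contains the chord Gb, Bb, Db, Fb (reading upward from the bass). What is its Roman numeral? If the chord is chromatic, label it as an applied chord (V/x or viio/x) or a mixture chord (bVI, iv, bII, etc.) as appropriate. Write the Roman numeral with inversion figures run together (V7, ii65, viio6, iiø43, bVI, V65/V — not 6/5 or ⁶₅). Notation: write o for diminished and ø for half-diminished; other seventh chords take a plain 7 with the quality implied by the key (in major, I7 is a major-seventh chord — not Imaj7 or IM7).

V7/IV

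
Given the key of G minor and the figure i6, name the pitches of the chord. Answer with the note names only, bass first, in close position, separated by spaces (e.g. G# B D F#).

The numeral's case and figure indicate a minor triad. In G minor its root, the first degree, is G.
That chord is spelled G-Bb-D.
With the 6 figure the chord is in first inversion; from the bass Bb upward in close position it reads Bb-D-G.

Bb D G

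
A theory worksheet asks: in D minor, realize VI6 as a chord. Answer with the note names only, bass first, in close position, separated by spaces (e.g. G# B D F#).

In D minor, the sixth degree is Bb, and the diatonic chord built there is a major triad.
That chord is spelled Bb-D-F.
The figured bass 6 indicates first inversion, placing the third (D) in the bass: D-F-Bb.

D F Bb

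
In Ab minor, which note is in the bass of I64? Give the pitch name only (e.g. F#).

I in Ab minor has root Ab; the chord is Ab-C-Eb.
The figure 64 means second inversion — the fifth is in the bass.

Eb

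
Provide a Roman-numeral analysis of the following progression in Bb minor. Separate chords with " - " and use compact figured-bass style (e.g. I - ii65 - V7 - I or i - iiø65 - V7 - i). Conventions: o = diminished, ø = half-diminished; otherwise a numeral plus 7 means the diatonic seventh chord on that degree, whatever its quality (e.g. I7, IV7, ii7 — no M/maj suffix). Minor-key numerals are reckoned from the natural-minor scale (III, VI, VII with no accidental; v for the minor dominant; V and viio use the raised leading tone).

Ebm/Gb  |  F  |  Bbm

iv6 - V - i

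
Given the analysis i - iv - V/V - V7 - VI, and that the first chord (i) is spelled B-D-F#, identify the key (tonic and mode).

The anchor chord is a minor triad on B, labeled i.
If B is scale degree 1 and the mode makes that degree carry a minor triad, the tonic is B and the mode is minor.

B minor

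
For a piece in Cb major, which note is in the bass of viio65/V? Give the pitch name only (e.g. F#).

Ab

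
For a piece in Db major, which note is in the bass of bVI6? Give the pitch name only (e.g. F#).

Db

bVI in Db major has root Bbb; the chord is Bbb-Db-Fb.
The figure 6 means first inversion — the third is in the bass.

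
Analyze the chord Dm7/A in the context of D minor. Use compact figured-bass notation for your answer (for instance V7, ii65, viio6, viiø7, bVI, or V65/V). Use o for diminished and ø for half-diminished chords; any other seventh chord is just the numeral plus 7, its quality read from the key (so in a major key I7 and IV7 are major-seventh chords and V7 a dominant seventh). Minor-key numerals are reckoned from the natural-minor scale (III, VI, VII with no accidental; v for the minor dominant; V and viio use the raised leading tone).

i43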